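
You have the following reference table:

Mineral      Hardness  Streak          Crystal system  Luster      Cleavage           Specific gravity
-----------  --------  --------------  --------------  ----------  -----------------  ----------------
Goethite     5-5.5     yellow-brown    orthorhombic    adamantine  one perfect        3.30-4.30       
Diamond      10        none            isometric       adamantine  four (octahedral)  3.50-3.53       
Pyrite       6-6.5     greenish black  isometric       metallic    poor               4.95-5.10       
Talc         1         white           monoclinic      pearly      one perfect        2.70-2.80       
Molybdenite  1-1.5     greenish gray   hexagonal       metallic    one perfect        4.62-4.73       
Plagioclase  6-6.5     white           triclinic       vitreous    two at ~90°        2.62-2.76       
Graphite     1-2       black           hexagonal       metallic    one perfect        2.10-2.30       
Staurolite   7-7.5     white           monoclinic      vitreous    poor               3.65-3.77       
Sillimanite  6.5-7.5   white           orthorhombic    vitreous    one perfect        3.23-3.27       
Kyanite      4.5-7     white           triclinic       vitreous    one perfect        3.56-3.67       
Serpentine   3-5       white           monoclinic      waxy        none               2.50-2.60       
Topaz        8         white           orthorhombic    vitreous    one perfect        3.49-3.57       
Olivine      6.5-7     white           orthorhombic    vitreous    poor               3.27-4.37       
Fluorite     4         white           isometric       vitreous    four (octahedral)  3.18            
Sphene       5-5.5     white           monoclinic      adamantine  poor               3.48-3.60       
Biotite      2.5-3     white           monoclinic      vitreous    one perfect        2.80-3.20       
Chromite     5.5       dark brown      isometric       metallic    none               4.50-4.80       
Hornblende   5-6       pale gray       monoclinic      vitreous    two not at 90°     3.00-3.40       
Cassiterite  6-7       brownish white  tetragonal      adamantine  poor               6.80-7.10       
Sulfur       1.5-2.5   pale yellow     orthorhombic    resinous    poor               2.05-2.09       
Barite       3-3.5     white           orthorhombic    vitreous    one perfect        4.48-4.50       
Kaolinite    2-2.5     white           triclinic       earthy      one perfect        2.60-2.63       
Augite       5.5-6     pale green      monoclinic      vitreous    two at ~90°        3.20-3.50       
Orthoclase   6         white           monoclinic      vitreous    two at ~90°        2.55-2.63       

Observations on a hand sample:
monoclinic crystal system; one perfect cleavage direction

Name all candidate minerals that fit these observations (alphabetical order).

Monoclinic crystal system — narrows the field to Talc, Staurolite, Serpentine, Sphene, Biotite, Hornblende, Augite, Orthoclase.
One perfect cleavage direction — narrows the field to Talc, Biotite.
Consistent with every observation: Biotite, Talc.

Biotite, Talc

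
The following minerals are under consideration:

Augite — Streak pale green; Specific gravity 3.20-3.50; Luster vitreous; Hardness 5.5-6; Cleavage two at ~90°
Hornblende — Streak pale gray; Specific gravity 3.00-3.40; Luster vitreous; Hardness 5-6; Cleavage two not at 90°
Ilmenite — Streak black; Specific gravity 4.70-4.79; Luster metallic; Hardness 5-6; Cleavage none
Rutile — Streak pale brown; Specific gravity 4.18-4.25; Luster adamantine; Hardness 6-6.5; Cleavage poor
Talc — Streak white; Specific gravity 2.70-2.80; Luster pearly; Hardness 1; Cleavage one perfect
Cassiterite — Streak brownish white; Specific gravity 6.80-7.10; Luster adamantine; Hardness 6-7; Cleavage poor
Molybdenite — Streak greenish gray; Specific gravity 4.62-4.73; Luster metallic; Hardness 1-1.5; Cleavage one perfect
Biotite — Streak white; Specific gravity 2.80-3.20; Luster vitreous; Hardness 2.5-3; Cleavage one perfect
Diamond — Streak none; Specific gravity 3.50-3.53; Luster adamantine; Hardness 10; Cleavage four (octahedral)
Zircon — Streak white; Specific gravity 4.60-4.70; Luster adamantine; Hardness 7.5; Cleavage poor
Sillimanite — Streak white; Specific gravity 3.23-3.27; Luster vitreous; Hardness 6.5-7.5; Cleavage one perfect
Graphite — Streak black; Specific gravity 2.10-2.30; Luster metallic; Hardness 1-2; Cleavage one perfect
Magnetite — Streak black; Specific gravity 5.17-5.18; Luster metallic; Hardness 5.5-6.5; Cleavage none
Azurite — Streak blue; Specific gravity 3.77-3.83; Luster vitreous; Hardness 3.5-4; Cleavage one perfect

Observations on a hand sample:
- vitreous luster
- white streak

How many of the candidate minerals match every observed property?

2

Vitreous luster — Augite, Hornblende, Biotite, Sillimanite, Azurite remain.
White streak — only Biotite, Sillimanite remain.
Consistent with every observation: Biotite, Sillimanite.
That is 2 minerals.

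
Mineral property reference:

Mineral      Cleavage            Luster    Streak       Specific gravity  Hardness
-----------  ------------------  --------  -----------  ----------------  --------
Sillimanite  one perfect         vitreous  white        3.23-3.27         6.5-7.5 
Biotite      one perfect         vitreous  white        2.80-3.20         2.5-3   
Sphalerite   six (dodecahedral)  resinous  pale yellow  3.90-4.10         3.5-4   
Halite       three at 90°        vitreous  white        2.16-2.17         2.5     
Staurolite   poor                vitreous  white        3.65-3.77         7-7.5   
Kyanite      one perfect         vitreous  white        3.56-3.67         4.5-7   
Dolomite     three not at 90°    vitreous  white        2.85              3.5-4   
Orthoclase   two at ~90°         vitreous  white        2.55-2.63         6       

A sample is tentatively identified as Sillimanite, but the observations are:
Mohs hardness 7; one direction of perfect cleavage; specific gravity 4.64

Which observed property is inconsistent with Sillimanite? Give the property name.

specific gravity

Mohs hardness 7: Sillimanite has hardness 6.5-7.5 — consistent.
One direction of perfect cleavage: Sillimanite has cleavage one perfect — consistent.
Specific gravity 4.64: Sillimanite has SG 3.23-3.27 — outside the reference range.
Only the specific gravity is inconsistent.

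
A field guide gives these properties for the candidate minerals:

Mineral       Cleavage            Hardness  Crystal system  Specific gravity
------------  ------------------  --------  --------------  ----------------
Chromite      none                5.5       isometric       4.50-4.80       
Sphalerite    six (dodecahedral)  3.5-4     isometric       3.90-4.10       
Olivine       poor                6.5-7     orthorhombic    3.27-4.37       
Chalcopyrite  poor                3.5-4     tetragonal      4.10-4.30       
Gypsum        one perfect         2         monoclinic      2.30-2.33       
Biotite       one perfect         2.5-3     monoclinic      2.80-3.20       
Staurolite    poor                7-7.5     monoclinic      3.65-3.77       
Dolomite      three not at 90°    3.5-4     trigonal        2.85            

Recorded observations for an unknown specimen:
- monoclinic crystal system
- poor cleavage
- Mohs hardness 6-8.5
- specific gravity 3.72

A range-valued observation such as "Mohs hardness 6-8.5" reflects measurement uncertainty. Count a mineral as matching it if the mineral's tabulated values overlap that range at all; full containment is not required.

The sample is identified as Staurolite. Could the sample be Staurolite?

Monoclinic crystal system — fits Staurolite (monoclinic system).
Poor cleavage — fits Staurolite (cleavage poor).
Mohs hardness 6-8.5 — fits Staurolite (hardness 7-7.5).
Specific gravity 3.72 — fits Staurolite (SG 3.65-3.77).
Nothing contradicts Staurolite.

Yes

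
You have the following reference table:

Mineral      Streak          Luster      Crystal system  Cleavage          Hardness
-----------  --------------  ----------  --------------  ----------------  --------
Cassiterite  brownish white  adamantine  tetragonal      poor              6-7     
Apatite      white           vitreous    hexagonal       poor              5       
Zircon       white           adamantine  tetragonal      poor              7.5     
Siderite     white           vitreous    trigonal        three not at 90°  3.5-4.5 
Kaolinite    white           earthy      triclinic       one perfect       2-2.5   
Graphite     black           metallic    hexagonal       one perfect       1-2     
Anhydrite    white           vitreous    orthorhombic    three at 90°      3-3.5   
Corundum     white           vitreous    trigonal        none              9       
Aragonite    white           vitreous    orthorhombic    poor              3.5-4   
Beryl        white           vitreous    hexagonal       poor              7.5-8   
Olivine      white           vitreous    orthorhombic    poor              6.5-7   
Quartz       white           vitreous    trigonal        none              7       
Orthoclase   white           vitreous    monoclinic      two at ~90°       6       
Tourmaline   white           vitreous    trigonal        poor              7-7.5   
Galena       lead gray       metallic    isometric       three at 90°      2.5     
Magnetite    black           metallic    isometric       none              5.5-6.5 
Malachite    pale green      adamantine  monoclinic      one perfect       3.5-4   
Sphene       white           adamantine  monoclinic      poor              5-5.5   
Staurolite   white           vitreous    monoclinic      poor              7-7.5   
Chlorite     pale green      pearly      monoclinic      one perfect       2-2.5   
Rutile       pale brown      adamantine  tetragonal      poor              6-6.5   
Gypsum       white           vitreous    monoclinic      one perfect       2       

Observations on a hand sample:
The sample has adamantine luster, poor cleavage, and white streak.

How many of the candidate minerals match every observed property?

2

Adamantine luster — only Cassiterite, Zircon, Malachite, Sphene, Rutile remain.
Poor cleavage excludes Malachite.
White streak eliminates Cassiterite, Rutile.
The minerals that satisfy all observations are Sphene, Zircon.
That is 2 minerals.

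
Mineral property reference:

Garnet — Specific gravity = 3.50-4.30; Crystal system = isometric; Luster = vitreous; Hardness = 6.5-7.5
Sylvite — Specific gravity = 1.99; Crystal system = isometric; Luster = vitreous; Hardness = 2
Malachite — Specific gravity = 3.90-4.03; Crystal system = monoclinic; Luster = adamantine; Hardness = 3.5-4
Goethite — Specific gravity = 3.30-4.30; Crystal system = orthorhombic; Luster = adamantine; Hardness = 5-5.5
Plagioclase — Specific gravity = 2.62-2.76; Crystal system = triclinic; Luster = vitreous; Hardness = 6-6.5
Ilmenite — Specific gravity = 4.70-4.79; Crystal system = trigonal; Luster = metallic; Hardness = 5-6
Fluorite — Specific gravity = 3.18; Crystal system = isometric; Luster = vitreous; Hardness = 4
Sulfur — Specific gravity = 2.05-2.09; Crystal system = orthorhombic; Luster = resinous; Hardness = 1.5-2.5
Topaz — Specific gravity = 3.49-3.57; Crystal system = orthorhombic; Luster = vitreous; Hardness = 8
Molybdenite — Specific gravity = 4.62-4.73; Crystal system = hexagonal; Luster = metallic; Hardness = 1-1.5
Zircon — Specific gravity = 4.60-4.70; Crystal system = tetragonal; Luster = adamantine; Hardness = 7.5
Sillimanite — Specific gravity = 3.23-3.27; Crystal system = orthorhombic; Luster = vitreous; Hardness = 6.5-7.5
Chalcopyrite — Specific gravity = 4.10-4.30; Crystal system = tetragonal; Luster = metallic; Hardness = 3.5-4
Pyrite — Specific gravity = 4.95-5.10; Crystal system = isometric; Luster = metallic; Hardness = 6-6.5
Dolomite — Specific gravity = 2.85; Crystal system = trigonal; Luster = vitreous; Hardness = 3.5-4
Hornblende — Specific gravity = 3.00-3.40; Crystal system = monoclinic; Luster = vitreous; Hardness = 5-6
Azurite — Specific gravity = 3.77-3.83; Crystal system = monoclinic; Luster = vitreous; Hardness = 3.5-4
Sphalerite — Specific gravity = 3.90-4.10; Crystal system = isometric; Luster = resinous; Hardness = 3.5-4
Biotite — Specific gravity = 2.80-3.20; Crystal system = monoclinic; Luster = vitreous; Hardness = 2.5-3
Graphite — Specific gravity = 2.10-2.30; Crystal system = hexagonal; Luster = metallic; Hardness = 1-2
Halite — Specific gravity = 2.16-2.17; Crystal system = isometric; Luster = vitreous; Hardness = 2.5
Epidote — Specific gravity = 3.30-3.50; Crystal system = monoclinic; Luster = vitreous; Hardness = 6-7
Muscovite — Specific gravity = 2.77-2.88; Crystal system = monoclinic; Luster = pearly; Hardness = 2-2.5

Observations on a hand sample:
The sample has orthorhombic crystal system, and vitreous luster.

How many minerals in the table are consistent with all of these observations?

2

Orthorhombic crystal system — Goethite, Sulfur, Topaz, Sillimanite remain.
Vitreous luster excludes Goethite, Sulfur.
Remaining candidates: Sillimanite, Topaz.
That is 2 minerals.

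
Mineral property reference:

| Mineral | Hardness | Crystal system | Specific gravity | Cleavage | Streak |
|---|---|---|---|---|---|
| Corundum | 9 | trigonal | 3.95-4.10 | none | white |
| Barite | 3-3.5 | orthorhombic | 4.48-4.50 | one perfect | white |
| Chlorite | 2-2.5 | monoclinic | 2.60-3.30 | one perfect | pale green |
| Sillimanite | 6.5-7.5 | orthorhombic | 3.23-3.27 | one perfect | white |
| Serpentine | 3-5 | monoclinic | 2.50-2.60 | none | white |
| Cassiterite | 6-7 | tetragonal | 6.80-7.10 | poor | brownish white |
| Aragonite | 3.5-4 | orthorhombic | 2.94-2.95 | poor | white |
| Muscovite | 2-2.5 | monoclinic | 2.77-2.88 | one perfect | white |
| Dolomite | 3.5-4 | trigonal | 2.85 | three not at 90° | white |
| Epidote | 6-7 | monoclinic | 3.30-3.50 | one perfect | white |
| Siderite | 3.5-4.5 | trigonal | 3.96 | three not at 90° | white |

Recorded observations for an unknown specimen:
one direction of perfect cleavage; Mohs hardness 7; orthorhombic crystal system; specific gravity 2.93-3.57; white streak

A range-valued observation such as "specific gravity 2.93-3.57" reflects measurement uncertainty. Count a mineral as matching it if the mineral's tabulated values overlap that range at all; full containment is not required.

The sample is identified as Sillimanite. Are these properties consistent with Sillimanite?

One direction of perfect cleavage — is consistent with Sillimanite (cleavage one perfect).
Mohs hardness 7 — is consistent with Sillimanite (hardness 6.5-7.5).
Orthorhombic crystal system — is consistent with Sillimanite (orthorhombic system).
Specific gravity 2.93-3.57 — is consistent with Sillimanite (SG 3.23-3.27).
White streak — is consistent with Sillimanite (white streak).
Every observed property is compatible with the reference values for Sillimanite.

Consistent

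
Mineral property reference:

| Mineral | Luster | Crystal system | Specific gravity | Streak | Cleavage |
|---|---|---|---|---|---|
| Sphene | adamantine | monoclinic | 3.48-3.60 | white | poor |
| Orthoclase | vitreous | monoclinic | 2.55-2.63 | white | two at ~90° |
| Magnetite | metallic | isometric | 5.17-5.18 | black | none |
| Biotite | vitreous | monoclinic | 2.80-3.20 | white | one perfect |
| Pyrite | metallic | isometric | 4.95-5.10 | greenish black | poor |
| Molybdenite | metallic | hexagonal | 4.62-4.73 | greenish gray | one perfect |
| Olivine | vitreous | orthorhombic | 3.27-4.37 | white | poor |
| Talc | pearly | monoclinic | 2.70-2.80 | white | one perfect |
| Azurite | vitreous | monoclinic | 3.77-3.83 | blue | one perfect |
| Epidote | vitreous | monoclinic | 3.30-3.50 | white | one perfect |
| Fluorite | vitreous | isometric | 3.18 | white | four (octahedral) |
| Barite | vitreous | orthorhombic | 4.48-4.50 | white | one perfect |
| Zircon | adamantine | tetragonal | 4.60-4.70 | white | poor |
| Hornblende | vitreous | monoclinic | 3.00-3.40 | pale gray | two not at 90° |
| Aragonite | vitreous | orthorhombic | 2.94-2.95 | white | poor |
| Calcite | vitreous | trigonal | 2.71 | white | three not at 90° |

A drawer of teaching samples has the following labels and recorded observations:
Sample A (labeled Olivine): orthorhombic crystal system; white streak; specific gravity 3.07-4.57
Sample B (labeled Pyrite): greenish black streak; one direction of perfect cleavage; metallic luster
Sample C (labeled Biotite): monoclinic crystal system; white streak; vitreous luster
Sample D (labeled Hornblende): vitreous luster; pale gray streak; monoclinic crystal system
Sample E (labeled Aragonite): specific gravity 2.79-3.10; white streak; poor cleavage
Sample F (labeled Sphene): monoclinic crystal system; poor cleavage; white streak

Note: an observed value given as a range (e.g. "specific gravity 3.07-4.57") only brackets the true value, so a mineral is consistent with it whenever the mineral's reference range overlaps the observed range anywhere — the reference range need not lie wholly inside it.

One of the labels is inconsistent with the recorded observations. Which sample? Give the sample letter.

B

Sample A: observations are consistent with Olivine.
Sample B: one direction of perfect cleavage is outside the reference for Pyrite (cleavage poor) — mislabeled.
Sample C: observations are consistent with Biotite.
Sample D: observations are consistent with Hornblende.
Sample E: observations are consistent with Aragonite.
Sample F: observations are consistent with Sphene.
Only sample B is inconsistent with its label.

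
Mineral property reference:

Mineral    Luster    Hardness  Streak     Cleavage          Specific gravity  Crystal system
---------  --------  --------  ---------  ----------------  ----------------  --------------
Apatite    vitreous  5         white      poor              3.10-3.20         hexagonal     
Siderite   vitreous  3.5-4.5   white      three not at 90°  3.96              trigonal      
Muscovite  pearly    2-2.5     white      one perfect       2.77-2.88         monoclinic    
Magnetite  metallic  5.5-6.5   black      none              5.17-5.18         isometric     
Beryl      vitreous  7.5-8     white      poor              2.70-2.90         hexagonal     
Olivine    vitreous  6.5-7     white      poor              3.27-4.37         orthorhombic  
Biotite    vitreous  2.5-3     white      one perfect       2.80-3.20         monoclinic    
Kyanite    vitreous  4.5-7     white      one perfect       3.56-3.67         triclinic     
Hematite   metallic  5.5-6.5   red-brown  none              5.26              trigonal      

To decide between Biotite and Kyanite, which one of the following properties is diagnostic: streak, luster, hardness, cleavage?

hardness

Streak: both white — identical.
Luster: both vitreous — identical.
Hardness: Biotite 2.5-3, Kyanite 4.5-7 — these differ.
Cleavage: both one perfect — identical.
Hardness is the diagnostic property here.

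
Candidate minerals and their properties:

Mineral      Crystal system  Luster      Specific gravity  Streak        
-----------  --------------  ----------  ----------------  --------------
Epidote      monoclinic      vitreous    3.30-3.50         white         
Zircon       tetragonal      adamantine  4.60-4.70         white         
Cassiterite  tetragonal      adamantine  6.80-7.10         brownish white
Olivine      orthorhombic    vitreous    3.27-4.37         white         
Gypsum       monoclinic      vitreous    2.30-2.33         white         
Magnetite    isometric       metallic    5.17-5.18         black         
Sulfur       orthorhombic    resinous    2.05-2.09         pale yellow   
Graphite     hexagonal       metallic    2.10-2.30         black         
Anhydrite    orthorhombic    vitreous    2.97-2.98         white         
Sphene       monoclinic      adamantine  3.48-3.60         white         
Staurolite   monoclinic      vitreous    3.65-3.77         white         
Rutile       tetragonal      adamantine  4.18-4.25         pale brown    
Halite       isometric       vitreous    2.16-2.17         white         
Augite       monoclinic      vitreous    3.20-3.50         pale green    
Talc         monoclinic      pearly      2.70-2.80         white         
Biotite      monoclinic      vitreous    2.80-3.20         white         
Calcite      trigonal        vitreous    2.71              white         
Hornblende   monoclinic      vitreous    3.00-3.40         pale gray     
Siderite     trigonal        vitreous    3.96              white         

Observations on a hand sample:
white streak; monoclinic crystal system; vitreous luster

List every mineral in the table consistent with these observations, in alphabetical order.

White streak: only Epidote, Zircon, Olivine, Gypsum, Anhydrite, Sphene, Staurolite, Halite, Talc, Biotite, Calcite, Siderite remain.
Monoclinic crystal system is inconsistent with Zircon, Olivine, Anhydrite, Halite, Calcite, Siderite.
Vitreous luster eliminates Sphene, Talc.
Consistent with every observation: Biotite, Epidote, Gypsum, Staurolite.

Biotite, Epidote, Gypsum, Staurolite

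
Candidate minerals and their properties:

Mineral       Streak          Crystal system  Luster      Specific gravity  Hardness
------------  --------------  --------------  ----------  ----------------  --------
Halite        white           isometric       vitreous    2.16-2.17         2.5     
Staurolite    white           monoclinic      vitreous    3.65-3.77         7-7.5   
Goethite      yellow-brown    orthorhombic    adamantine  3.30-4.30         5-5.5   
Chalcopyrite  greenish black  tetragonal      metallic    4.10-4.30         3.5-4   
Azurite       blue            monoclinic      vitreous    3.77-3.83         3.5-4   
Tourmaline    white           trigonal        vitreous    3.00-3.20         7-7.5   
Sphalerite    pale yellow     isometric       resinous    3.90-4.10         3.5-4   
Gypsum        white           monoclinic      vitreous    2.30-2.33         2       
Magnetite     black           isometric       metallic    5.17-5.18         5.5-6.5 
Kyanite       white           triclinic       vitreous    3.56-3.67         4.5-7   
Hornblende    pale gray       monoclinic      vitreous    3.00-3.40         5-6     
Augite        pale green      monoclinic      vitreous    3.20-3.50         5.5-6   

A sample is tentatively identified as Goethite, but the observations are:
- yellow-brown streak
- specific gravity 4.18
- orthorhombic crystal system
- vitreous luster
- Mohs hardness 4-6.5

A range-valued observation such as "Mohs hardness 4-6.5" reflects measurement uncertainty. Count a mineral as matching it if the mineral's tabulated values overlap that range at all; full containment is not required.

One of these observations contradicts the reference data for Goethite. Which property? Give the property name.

luster

Yellow-brown streak: Goethite has yellow-brown streak — matches.
Specific gravity 4.18: Goethite has SG 3.30-4.30 — matches.
Orthorhombic crystal system: Goethite has orthorhombic system — matches.
Vitreous luster: Goethite has adamantine luster — does not match.
Mohs hardness 4-6.5: Goethite has hardness 5-5.5 — matches.
Only the luster is inconsistent.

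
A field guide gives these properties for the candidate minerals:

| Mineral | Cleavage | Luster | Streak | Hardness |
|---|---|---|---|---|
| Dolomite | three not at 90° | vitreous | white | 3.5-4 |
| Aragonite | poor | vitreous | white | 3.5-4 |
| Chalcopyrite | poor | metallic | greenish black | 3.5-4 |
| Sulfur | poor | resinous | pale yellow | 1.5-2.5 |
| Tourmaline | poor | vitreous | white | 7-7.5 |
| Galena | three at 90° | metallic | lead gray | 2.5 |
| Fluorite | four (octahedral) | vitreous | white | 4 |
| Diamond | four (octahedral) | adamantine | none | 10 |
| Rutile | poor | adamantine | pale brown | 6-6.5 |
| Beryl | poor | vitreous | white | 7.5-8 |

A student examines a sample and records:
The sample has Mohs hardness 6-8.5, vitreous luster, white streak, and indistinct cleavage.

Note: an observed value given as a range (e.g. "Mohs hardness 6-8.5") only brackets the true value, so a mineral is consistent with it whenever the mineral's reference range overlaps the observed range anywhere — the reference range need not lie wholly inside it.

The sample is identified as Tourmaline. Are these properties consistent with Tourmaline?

Yes

Mohs hardness 6-8.5 — matches Tourmaline (hardness 7-7.5).
Vitreous luster — matches Tourmaline (vitreous luster).
White streak — matches Tourmaline (white streak).
Indistinct cleavage — matches Tourmaline (cleavage poor).
All observations are consistent with the tabulated values for Tourmaline.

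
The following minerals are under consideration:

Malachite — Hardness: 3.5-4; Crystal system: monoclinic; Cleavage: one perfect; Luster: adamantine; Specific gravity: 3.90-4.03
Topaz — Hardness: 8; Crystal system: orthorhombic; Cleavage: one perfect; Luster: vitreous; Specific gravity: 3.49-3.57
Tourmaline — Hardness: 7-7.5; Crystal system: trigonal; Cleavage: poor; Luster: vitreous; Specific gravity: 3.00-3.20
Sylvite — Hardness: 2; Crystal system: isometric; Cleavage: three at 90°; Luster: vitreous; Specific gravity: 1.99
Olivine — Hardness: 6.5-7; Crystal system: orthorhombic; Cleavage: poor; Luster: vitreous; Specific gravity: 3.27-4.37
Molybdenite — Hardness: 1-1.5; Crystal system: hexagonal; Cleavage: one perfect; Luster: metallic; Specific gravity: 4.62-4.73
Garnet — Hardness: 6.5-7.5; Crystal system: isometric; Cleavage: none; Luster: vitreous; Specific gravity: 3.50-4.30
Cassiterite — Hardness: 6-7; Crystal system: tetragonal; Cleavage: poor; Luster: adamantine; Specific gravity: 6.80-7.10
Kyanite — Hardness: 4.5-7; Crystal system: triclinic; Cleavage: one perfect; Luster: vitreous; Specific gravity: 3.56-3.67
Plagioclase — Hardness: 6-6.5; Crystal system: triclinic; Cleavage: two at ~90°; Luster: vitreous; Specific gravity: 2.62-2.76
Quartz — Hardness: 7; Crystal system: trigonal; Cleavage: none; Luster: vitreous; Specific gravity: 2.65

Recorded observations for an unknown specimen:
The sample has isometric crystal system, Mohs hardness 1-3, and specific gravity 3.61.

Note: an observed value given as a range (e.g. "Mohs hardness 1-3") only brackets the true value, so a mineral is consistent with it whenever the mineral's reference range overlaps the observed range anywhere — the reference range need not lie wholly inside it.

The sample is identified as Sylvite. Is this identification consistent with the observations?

Inconsistent

Isometric crystal system — matches Sylvite (isometric system).
Mohs hardness 1-3 — matches Sylvite (hardness 2).
Specific gravity 3.61 — Sylvite has SG 1.99; a mismatch.
Specific gravity alone is enough to reject Sylvite.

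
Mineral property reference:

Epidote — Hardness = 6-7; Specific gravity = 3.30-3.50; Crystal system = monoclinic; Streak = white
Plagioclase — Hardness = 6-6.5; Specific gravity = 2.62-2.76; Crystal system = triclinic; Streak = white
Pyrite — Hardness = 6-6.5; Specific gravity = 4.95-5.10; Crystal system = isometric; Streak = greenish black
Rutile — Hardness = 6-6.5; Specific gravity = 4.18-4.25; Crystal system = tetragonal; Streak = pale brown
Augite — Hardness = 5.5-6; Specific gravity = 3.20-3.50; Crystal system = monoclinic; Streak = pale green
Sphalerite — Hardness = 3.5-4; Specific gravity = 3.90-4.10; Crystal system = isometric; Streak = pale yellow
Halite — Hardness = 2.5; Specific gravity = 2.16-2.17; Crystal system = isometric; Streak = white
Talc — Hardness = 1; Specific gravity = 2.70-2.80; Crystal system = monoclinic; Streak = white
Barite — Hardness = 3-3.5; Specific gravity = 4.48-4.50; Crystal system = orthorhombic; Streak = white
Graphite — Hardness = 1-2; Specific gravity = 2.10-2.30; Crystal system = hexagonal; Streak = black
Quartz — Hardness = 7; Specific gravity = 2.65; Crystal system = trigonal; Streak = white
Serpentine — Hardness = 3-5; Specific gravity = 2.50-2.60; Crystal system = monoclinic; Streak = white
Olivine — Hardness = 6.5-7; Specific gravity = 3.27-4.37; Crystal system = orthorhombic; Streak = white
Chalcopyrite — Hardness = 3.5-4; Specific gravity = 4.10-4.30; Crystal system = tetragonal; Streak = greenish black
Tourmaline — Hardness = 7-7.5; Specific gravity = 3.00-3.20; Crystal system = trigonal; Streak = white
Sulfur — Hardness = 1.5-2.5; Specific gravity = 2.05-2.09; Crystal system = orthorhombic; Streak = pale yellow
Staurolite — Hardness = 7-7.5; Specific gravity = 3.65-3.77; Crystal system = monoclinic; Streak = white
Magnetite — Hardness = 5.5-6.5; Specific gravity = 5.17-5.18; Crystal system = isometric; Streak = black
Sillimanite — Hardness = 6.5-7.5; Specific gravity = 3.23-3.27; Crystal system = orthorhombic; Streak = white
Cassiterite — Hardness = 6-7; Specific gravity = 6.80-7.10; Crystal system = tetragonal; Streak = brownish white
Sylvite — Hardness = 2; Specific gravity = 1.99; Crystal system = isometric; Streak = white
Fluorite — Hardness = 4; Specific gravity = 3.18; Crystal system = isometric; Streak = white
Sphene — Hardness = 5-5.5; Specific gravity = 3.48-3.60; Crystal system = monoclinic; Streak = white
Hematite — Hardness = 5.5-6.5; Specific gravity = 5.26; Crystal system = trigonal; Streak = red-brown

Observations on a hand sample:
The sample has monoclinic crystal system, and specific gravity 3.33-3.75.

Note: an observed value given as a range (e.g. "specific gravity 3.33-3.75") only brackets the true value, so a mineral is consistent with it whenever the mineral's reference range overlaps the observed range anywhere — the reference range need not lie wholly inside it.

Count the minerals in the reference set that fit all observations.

Monoclinic crystal system: Epidote, Augite, Talc, Serpentine, Staurolite, Sphene remain.
Specific gravity 3.33-3.75 eliminates Talc, Serpentine.
Remaining candidates: Augite, Epidote, Sphene, Staurolite.
That is 4 minerals.

4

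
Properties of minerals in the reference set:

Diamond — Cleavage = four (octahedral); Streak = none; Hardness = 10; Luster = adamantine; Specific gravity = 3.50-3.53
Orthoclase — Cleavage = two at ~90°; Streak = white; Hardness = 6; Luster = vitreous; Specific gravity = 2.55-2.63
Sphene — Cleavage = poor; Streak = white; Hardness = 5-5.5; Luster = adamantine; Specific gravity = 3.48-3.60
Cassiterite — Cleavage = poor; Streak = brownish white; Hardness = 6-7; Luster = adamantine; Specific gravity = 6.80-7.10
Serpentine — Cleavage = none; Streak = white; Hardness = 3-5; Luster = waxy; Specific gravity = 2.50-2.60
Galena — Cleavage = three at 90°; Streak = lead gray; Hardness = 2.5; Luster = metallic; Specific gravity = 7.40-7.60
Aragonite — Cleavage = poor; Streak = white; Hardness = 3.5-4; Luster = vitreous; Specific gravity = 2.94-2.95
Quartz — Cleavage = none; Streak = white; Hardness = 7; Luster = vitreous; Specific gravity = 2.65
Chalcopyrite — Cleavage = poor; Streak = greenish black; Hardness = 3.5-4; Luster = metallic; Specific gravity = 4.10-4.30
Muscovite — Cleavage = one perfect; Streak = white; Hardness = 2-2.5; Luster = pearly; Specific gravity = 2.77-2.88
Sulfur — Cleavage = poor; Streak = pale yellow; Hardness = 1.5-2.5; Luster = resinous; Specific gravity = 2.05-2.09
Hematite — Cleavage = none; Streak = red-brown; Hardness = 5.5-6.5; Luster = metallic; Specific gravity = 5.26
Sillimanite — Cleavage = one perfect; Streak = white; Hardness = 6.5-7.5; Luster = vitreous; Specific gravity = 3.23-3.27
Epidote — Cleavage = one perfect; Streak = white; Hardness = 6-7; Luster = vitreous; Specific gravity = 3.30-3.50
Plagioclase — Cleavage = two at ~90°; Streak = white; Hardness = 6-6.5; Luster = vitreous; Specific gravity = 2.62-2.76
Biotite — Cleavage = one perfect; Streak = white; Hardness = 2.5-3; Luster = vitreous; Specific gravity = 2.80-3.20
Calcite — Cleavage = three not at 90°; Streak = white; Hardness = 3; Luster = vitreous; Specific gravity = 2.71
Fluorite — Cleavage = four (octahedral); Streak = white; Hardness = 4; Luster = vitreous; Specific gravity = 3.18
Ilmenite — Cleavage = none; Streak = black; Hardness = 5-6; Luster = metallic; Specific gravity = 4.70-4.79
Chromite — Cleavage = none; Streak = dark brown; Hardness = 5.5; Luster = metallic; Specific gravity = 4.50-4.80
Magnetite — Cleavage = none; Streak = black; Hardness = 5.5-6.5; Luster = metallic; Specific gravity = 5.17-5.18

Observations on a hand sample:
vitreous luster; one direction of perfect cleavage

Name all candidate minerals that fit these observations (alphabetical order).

Vitreous luster — leaves Orthoclase, Aragonite, Quartz, Sillimanite, Epidote, Plagioclase, Biotite, Calcite, Fluorite.
One direction of perfect cleavage — only Sillimanite, Epidote, Biotite remain.
Consistent with every observation: Biotite, Epidote, Sillimanite.

Biotite, Epidote, Sillimanite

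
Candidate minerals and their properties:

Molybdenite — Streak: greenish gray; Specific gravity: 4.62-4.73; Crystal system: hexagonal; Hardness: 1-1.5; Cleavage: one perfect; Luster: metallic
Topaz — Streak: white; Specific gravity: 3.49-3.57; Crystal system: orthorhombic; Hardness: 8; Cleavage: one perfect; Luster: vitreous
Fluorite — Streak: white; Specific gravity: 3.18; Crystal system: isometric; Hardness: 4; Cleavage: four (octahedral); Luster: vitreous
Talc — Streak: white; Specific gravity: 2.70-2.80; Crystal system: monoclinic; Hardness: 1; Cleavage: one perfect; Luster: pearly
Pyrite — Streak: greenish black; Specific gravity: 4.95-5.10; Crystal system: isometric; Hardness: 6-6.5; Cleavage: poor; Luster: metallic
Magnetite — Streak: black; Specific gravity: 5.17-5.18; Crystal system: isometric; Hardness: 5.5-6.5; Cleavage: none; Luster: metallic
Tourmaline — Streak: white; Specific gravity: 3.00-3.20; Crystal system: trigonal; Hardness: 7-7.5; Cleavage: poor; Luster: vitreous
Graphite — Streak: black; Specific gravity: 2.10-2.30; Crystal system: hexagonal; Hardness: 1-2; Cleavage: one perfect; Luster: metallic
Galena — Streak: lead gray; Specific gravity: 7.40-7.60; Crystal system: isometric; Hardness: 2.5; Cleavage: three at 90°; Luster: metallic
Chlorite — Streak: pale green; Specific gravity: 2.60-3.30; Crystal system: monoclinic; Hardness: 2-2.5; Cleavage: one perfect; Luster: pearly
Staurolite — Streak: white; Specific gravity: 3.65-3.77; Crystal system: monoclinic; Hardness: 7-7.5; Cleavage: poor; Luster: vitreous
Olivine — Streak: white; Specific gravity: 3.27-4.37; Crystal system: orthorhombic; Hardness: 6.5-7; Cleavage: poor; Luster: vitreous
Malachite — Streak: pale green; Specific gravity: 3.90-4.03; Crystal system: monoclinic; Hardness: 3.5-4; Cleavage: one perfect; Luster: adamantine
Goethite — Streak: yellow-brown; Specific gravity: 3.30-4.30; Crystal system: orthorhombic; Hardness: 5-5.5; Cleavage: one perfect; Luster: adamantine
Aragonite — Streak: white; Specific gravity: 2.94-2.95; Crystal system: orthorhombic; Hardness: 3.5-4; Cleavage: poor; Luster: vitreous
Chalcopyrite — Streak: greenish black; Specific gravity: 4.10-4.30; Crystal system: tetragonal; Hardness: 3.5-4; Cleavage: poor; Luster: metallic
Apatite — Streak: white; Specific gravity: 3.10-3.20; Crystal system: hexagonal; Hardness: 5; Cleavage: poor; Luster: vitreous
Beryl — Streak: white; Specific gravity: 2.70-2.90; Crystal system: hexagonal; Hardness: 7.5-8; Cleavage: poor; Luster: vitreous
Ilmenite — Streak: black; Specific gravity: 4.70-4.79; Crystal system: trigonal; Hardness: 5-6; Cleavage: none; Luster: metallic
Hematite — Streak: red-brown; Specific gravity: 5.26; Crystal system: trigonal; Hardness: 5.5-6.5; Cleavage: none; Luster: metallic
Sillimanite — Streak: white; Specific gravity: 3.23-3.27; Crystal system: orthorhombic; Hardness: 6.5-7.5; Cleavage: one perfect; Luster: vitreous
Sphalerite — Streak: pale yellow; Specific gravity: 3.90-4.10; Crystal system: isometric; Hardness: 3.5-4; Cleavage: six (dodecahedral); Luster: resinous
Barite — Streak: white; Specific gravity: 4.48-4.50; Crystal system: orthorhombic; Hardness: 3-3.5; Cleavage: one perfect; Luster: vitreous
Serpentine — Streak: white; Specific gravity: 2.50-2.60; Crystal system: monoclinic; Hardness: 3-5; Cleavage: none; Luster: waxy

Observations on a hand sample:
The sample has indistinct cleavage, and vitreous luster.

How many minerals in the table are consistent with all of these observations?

6

Indistinct cleavage: leaves Pyrite, Tourmaline, Staurolite, Olivine, Aragonite, Chalcopyrite, Apatite, Beryl.
Vitreous luster is inconsistent with Pyrite, Chalcopyrite.
Consistent with every observation: Apatite, Aragonite, Beryl, Olivine, Staurolite, Tourmaline.
That is 6 minerals.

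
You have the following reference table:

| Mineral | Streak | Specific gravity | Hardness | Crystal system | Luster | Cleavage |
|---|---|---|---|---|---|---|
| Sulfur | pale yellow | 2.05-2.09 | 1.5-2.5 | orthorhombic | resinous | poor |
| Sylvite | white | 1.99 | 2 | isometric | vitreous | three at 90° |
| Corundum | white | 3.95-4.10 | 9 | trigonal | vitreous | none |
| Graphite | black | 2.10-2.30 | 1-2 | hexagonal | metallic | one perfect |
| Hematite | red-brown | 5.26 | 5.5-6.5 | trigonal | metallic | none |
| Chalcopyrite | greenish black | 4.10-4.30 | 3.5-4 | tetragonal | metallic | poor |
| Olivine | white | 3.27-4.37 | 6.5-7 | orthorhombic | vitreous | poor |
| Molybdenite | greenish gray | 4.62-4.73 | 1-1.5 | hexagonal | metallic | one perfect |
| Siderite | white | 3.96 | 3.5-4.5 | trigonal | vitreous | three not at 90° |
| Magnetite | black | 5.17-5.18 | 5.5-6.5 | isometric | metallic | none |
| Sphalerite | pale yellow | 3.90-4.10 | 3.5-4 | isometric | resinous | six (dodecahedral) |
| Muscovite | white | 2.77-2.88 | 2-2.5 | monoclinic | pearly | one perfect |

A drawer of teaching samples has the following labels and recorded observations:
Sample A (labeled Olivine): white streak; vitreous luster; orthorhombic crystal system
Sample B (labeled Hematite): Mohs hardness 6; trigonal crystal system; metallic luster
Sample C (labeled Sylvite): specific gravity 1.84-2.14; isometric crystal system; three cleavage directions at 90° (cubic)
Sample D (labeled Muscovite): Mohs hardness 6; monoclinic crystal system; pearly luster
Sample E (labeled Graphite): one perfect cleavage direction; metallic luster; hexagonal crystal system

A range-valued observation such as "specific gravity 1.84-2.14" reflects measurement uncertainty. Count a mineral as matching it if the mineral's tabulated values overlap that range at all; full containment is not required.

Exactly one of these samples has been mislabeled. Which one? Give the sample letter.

Sample A: every observation is compatible with the reference values for Olivine.
Sample B: every observation is compatible with the reference values for Hematite.
Sample C: every observation is compatible with the reference values for Sylvite.
Sample D: Mohs hardness 6 is outside the reference for Muscovite (hardness 2-2.5) — mislabeled.
Sample E: every observation is compatible with the reference values for Graphite.
Sample D is the mislabeled one.

D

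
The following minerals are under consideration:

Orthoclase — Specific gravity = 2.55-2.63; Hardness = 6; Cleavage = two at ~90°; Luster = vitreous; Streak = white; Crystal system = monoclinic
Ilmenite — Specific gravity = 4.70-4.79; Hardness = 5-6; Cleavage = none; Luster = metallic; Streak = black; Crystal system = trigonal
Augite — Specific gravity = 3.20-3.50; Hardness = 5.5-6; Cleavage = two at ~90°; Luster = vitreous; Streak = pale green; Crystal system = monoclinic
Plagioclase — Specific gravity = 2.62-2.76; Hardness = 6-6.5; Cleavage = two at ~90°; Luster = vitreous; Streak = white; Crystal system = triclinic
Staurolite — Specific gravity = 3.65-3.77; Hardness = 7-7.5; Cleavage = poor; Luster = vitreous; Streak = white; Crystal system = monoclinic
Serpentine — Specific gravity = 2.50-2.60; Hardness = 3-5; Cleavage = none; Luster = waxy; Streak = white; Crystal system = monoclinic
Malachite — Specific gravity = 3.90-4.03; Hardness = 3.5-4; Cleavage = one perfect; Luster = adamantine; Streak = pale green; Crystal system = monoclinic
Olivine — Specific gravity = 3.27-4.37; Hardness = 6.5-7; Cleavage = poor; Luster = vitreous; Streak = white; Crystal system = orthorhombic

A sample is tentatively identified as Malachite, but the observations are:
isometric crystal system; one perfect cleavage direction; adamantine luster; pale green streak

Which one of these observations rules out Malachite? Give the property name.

crystal system

Isometric crystal system: Malachite has monoclinic system — outside the reference range.
One perfect cleavage direction: Malachite has cleavage one perfect — matches.
Adamantine luster: Malachite has adamantine luster — matches.
Pale green streak: Malachite has pale green streak — matches.
The crystal system is the one property that does not fit.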